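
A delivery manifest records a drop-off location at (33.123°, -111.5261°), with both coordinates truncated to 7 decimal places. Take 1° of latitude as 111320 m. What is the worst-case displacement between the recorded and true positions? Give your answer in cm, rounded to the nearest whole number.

1 cm

Truncating at 7 decimal places can drop up to a full unit in the last place, so each coordinate may be off by as much as 1e-07°.
Latitude error → 1e-07 × 111320 = 0.011132 m along the meridian.
East–west component at 33.123°: 1e-07° × 111320 × cos 33.123° ≈ 1e-07 × 93230.4 ≈ 0.00932304 m.
Combining orthogonally: (0.011132² + 0.00932304²)^½ ≈ 0.0145204 m.
That is 0.0145204 m = 1.452 cm.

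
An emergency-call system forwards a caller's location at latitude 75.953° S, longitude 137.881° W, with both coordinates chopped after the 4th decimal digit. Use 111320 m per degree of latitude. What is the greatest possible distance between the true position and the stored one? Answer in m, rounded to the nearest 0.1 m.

Truncating at 4 decimal places can drop up to a full unit in the last place, so each coordinate may be off by as much as 0.0001°.
North–south component: 0.0001° × 111320 = 11.132 m.
E–W at 75.953°: 0.0001° × 111320 × cos 75.953° = 0.0001 × 111320 × 0.2427 ≈ 2.70193 m.
Worst case both components are at the extreme and orthogonal: √(11.132² + 2.70193²) ≈ 11.4552 m.

11.5 m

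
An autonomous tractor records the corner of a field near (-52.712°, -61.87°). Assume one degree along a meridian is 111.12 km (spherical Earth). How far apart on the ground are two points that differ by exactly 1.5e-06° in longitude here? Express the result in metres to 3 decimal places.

At 52.712° a degree of longitude is 111120 × cos 52.712° ≈ 67318.9 m, so 1.5e-06° corresponds to 0.100978 m.

0.101 metres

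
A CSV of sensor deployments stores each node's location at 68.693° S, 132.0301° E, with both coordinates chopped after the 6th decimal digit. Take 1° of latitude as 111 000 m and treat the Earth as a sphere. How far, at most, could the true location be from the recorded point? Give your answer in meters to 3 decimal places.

Truncating at 6 decimal places can drop up to a full unit in the last place, so each coordinate may be off by as much as 1e-06°.
North–south component: 1e-06° × 111000 = 0.111 m.
E–W at 68.693°: 1e-06° × 111000 × cos 68.693° = 1e-06 × 111000 × 0.3634 ≈ 0.0403335 m.
Combining orthogonally: (0.111² + 0.0403335²)^½ ≈ 0.118101 m.

0.118 meters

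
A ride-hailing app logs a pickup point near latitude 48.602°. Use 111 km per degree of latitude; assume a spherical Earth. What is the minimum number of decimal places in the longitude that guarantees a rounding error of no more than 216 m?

3 decimal places

At 48.602° one degree of longitude covers 111000 × cos 48.602° ≈ 111000 × 0.6613 ≈ 73402.7 m.
Rounding to N decimal places gives at most 0.5 × 10⁻ᴺ degrees of error, i.e. 0.5 × 10⁻ᴺ × 73402.7 m.
Need 0.5 × 73402.7 × 10⁻ᴺ ≤ 216 → 10⁻ᴺ ≤ 5.885e-03, so N ≥ 2.23.
At 2 places the error can reach 367 m, but 3 places keeps it to 36.7 m.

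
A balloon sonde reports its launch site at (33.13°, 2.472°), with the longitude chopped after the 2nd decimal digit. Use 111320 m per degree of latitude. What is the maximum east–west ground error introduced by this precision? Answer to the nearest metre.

Truncating at 2 decimal places can drop up to a full unit in the last place, so the longitude may be off by as much as 0.01°.
Parallels shrink by cos φ, so at 33.13° a degree of longitude is 111320 × 0.8374 ≈ 93223 m.
So at most 0.01° × 93223 ≈ 932.23 m east–west.

932 metres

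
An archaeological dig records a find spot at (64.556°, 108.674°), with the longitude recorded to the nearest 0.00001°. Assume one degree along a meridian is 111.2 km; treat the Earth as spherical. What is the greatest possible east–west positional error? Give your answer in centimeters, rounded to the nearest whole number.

Rounding to 5 decimal places leaves the longitude within ±5e-06° of the true value.
At latitude 64.556° a degree of longitude spans 111200 m × cos 64.556° = 111200 × 0.4296 ≈ 47774.7 m.
So at most 5e-06° × 47774.7 ≈ 0.238874 m east–west.
That is 0.238874 m = 23.887 cm.

24 centimeters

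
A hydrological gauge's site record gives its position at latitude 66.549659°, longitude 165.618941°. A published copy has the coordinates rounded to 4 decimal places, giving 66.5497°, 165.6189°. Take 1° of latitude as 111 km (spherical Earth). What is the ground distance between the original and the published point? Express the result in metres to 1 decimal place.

Δlat = 66.549659 − 66.5497 = -0.000041°; Δlon = 165.618941 − 165.6189 = +0.000041°.
North–south shift: -0.000041 × 111000 = -4.551 m.
E–W at 66.5497°: 0.000041° × 111000 × cos 66.5497° = 0.000041 × 111000 × 0.3980 ≈ 1.81109 m.
Combined displacement = (4.551² + 1.81109²)^½ ≈ 4.89813 m.

4.9 metres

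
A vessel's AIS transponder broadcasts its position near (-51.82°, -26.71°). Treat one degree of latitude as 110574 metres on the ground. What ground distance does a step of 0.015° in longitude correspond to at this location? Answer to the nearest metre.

One degree of longitude here spans 110574 × cos 51.82° = 110574 × 0.6181 ≈ 68349.6 m; 0.015° of that is 1025.24 m.

1025 metres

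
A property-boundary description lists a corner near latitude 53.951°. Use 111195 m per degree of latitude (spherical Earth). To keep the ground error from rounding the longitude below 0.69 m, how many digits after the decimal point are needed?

At 53.951° one degree of longitude covers 111195 × cos 53.951° ≈ 111195 × 0.5885 ≈ 65435.7 m.
N decimal places → at most half a unit in the last place, 0.5 × 10⁻ᴺ° = 65435.7/2 × 10⁻ᴺ m.
Setting 32717.8 × 10⁻ᴺ ≤ 0.69 gives 10ᴺ ≥ 4.742e+04, i.e. N ≥ 4.68.
At 4 places the error can reach 3.27 m, but 5 places keeps it to 0.327 m.

5 decimal places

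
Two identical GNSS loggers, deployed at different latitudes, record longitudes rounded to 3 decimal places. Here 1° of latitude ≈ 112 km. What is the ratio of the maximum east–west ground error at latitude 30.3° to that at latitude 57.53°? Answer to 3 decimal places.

Rounding to 3 decimal places leaves the longitude within ±0.0005° of the true value.
At 30.3°: 0.0005° × 112000 × cos 30.3° = 0.0005 × 112000 × 0.8634 ≈ 48.35 m.
Error at 57.53° = 0.0005° × 112000 × cos 57.53° ≈ 56 × 0.5369 = 30.064 m.
The ratio reduces to cos 30.3° / cos 57.53° = 0.8634/0.5369 ≈ 1.6082.

1.608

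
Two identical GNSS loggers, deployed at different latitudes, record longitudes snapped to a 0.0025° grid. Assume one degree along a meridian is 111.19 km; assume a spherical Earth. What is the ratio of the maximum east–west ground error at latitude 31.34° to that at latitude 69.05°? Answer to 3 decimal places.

2.389

With a 0.0025° grid the true value lies within half a step, ±0.0025°/2 = ±0.00125°, of the stored one.
At 31.34°: 0.00125° × 111190 × cos 31.34° = 0.00125 × 111190 × 0.8541 ≈ 118.71 m.
Error at 69.05° = 0.00125° × 111190 × cos 69.05° ≈ 138.99 × 0.3576 = 49.695 m.
The ratio reduces to cos 31.34° / cos 69.05° = 0.8541/0.3576 ≈ 2.3887.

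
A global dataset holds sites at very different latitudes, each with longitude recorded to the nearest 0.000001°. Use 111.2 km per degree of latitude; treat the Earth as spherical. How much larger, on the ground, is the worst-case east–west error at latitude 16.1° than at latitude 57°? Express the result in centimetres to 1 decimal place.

2.3 centimetres

Rounding to 6 decimal places leaves the longitude within ±5e-07° of the true value.
Error at 16.1° = 5e-07° × 111200 × cos 16.1° ≈ 0.0556 × 0.9608 = 0.053419 m.
Error at 57° = 5e-07° × 111200 × cos 57° ≈ 0.0556 × 0.5446 = 0.030282 m.
So the lower-latitude error exceeds the higher by 0.053419 − 0.030282 = 0.023137 m.
That is 0.0231374 m = 2.3137 cm.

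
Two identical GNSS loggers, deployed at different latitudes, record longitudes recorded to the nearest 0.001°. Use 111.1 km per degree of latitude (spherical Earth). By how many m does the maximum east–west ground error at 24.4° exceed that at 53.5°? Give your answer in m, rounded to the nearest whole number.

18 m

Rounding to 3 decimal places leaves the longitude within ±0.0005° of the true value.
Error at 24.4° = 0.0005° × 111100 × cos 24.4° ≈ 55.55 × 0.9107 = 50.588 m.
Error at 53.5° = 0.0005° × 111100 × cos 53.5° ≈ 55.55 × 0.5948 = 33.042 m.
So the lower-latitude error exceeds the higher by 50.588 − 33.042 = 17.546 m.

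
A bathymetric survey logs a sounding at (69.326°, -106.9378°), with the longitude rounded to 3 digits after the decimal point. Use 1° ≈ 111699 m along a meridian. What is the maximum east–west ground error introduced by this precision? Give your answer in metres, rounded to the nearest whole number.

20 metres

Rounding to 3 decimal places leaves the longitude within ±0.0005° of the true value.
At latitude 69.326° a degree of longitude spans 111699 m × cos 69.326° = 111699 × 0.3531 ≈ 39435.4 m.
Maximum E–W displacement: 0.0005 × 39435.4 = 19.7177 m.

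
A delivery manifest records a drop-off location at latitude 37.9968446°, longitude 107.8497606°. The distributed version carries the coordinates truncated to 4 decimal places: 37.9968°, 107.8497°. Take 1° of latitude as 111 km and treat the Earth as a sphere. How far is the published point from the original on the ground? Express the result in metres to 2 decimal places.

Δlat = 37.9968446 − 37.9968 = +0.0000446°; Δlon = 107.8497606 − 107.8497 = +0.0000606°.
North–south shift: 0.0000446 × 111000 = 4.9506 m.
E–W at 37.9968°: 0.0000606° × 111000 × cos 37.9968° = 0.0000606 × 111000 × 0.7880 ≈ 5.30086 m.
Hypotenuse of the two orthogonal shifts: √(4.9506² + 5.30086²) = 7.25311 m.

7.25 metres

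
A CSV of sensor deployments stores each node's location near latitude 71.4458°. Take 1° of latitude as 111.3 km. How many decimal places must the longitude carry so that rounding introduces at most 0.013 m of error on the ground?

At 71.4458° one degree of longitude covers 111300 × cos 71.4458° ≈ 111300 × 0.3182 ≈ 35415.8 m.
N decimal places → at most half a unit in the last place, 0.5 × 10⁻ᴺ° = 35415.8/2 × 10⁻ᴺ m.
Need 0.5 × 35415.8 × 10⁻ᴺ ≤ 0.013 → 10⁻ᴺ ≤ 7.341e-07, so N ≥ 6.13.
At 6 places the error can reach 0.0177 m, but 7 places keeps it to 0.00177 m.

7 decimal places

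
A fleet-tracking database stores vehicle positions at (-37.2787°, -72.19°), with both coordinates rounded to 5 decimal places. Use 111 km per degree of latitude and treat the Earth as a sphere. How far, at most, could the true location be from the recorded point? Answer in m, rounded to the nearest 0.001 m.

0.709 m

Rounding to 5 decimal places leaves each coordinate within ±5e-06° of the true value.
North–south component: 5e-06° × 111000 = 0.555 m.
E–W at 37.2787°: 5e-06° × 111000 × cos 37.2787° = 5e-06 × 111000 × 0.7957 ≈ 0.441613 m.
Worst case both components are at the extreme and orthogonal: √(0.555² + 0.441613²) ≈ 0.709258 m.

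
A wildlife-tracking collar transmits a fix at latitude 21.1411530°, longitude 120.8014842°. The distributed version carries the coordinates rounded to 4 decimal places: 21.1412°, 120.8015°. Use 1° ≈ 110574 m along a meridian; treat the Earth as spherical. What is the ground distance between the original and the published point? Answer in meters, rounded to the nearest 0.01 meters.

The latitude changed by -0.0000470° and the longitude by -0.0000158°.
N–S: -0.0000470° × 110574 m/° = -5.19698 m.
E–W at 21.1412°: -0.0000158° × 110574 × cos 21.1412° = -0.0000158 × 110574 × 0.9327 ≈ -1.62948 m.
Hypotenuse of the two orthogonal shifts: √(5.19698² + 1.62948²) = 5.44645 m.

5.45 meters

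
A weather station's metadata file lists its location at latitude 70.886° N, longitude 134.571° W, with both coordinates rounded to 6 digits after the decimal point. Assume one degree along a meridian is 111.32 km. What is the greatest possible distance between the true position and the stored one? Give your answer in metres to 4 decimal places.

Rounding to 6 decimal places leaves each coordinate within ±5e-07° of the true value.
Latitude error → 5e-07 × 111320 = 0.05566 m along the meridian.
Longitude error → 5e-07 × 111320 × cos 70.886° = 5e-07 × 111320 × 0.3274 ≈ 0.0182258 m.
The two errors are perpendicular, so the maximum displacement is √(0.05566² + 0.0182258²) ≈ 0.058568 m.

0.0586 metres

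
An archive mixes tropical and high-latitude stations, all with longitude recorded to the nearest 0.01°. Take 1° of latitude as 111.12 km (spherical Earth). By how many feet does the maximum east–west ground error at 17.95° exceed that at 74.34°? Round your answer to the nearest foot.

1242 feet

Rounding to 2 decimal places leaves the longitude within ±0.005° of the true value.
At 17.95°: 0.005° × 111120 × cos 17.95° = 0.005 × 111120 × 0.9513 ≈ 528.56 m.
At 74.34°: 0.005° × 111120 × cos 74.34° = 0.005 × 111120 × 0.2699 ≈ 149.97 m.
So the lower-latitude error exceeds the higher by 528.56 − 149.97 = 378.58 m.
Converting: 378.584 m × 3.2808 ft/m ≈ 1242.1 ft.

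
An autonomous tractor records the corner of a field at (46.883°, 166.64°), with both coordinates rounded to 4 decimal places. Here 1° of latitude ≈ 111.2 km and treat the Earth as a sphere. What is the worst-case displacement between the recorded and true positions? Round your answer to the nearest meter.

Rounding to 4 decimal places leaves each coordinate within ±5e-05° of the true value.
Latitude error → 5e-05 × 111200 = 5.56 m along the meridian.
Longitude error → 5e-05 × 111200 × cos 46.883° = 5e-05 × 111200 × 0.6835 ≈ 3.80021 m.
The two errors are perpendicular, so the maximum displacement is √(5.56² + 3.80021²) ≈ 6.73462 m.

7 meters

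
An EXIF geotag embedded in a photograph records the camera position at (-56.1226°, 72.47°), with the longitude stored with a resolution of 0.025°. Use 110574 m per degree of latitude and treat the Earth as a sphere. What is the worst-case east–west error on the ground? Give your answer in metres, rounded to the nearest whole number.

770 metres

With a 0.025° grid the true value lies within half a step, ±0.025°/2 = ±0.0125°, of the stored one.
One degree of longitude at 56.1226° is 110574 × cos 56.1226° ≈ 110574 × 0.5574 = 61635.9 m.
So at most 0.0125° × 61635.9 ≈ 770.449 m east–west.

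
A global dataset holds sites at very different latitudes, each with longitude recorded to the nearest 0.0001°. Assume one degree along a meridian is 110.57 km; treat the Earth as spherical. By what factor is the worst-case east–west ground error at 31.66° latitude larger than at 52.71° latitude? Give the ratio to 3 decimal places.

Rounding to 4 decimal places leaves the longitude within ±5e-05° of the true value.
At 31.66°: 5e-05° × 110570 × cos 31.66° = 5e-05 × 110570 × 0.8512 ≈ 4.7057 m.
Error at 52.71° = 5e-05° × 110570 × cos 52.71° ≈ 5.5285 × 0.6058 = 3.3494 m.
Ratio: 4.7057 / 3.3494 = cos 31.66° / cos 52.71° ≈ 1.4049.

1.405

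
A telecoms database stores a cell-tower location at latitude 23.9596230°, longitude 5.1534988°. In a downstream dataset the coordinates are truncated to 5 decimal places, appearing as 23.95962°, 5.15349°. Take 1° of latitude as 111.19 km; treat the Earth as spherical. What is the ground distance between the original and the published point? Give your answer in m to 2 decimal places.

0.95 m

Δlat = 23.9596230 − 23.95962 = +0.0000030°; Δlon = 5.1534988 − 5.15349 = +0.0000088°.
N–S: 0.0000030° × 111190 m/° = 0.33357 m.
E–W at 23.9596°: 0.0000088° × 111190 × cos 23.9596° = 0.0000088 × 111190 × 0.9138 ≈ 0.894159 m.
Combined displacement = (0.33357² + 0.894159²)^½ ≈ 0.954353 m.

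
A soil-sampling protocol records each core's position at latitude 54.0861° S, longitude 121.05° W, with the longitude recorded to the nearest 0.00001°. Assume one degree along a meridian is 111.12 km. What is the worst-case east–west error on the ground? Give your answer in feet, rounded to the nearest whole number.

1 feet

Rounding to 5 decimal places leaves the longitude within ±5e-06° of the true value.
Parallels shrink by cos φ, so at 54.0861° a degree of longitude is 111120 × 0.5866 ≈ 65179.5 m.
So at most 5e-06° × 65179.5 ≈ 0.325898 m east–west.
Converting: 0.325898 m × 3.2808 ft/m ≈ 1.0692 ft.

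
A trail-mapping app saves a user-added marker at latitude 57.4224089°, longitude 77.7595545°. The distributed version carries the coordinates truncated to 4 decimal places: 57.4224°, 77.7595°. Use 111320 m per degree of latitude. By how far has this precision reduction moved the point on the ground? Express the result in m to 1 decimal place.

3.4 m

The latitude changed by +0.0000089° and the longitude by +0.0000545°.
N–S: 0.0000089° × 111320 m/° = 0.990748 m.
E–W at 57.4224°: 0.0000545° × 111320 × cos 57.4224° = 0.0000545 × 111320 × 0.5384 ≈ 3.26669 m.
Distance: √(0.990748² + 3.26669²) ≈ 3.41363 m.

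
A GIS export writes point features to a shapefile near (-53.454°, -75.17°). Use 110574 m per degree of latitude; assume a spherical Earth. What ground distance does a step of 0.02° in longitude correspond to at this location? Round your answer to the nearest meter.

1317 meters

0.02° of longitude at 53.454° is 0.02 × 110574 × cos 53.454° ≈ 0.02 × 65843.3 = 1316.87 m.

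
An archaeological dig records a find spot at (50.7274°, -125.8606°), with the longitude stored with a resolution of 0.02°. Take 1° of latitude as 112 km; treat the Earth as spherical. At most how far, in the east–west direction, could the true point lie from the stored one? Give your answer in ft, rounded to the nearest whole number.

With a 0.02° grid the true value lies within half a step, ±0.02°/2 = ±0.01°, of the stored one.
Parallels shrink by cos φ, so at 50.7274° a degree of longitude is 112000 × 0.6330 ≈ 70897.2 m.
So at most 0.01° × 70897.2 ≈ 708.972 m east–west.
In feet: 708.972 m ÷ 0.3048 ≈ 2326 ft.

2326 ft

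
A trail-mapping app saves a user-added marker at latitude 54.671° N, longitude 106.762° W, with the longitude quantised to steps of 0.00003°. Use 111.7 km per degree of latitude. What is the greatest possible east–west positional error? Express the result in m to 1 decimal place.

With a 0.00003° grid the true value lies within half a step, ±0.00003°/2 = ±1.5e-05°, of the stored one.
At latitude 54.671° a degree of longitude spans 111700 m × cos 54.671° = 111700 × 0.5783 ≈ 64592.8 m.
Maximum E–W displacement: 1.5e-05 × 64592.8 = 0.968892 m.

1.0 m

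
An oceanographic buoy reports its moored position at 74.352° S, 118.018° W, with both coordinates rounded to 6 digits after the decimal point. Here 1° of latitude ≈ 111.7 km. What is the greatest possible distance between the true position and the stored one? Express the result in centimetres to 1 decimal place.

Rounding to 6 decimal places leaves each coordinate within ±5e-07° of the true value.
North–south component: 5e-07° × 111700 = 0.05585 m.
East–west component at 74.352°: 5e-07° × 111700 × cos 74.352° ≈ 5e-07 × 30128.5 ≈ 0.0150642 m.
Worst case both components are at the extreme and orthogonal: √(0.05585² + 0.0150642²) ≈ 0.0578459 m.
That is 0.0578459 m = 5.7846 cm.

5.8 centimetres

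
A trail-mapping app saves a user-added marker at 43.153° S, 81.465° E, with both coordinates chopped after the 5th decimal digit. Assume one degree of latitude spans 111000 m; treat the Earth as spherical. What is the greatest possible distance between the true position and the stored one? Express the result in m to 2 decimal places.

1.37 m

Truncating at 5 decimal places can drop up to a full unit in the last place, so each coordinate may be off by as much as 1e-05°.
Latitude error → 1e-05 × 111000 = 1.11 m along the meridian.
Longitude error → 1e-05 × 111000 × cos 43.153° = 1e-05 × 111000 × 0.7295 ≈ 0.809778 m.
Worst case both components are at the extreme and orthogonal: √(1.11² + 0.809778²) ≈ 1.37399 m.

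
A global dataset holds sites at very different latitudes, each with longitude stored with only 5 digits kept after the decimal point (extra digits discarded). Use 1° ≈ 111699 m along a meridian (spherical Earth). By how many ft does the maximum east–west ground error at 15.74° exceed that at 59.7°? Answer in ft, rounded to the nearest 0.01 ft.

1.68 ft

Truncating at 5 decimal places can drop up to a full unit in the last place, so the longitude may be off by as much as 1e-05°.
Error at 15.74° = 1e-05° × 111699 × cos 15.74° ≈ 1.117 × 0.9625 = 1.0751 m.
At 59.7°: 1e-05° × 111699 × cos 59.7° = 1e-05 × 111699 × 0.5045 ≈ 0.56355 m.
Difference: 1.0751 − 0.56355 = 0.51155 m.
Converting: 0.511553 m × 3.2808 ft/m ≈ 1.6783 ft.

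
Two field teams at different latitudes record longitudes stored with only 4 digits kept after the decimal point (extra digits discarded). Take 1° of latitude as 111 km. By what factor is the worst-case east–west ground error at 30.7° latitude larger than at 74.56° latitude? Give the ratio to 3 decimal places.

3.230

Truncating at 4 decimal places can drop up to a full unit in the last place, so the longitude may be off by as much as 0.0001°.
At 30.7°: 0.0001° × 111000 × cos 30.7° = 0.0001 × 111000 × 0.8599 ≈ 9.5444 m.
Error at 74.56° = 0.0001° × 111000 × cos 74.56° ≈ 11.1 × 0.2662 = 2.9551 m.
Ratio: 9.5444 / 2.9551 = cos 30.7° / cos 74.56° ≈ 3.2297.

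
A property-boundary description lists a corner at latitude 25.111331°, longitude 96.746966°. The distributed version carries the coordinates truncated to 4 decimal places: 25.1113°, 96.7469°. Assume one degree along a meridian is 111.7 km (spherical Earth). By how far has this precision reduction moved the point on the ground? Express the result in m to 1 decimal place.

7.5 m

Δlat = 25.111331 − 25.1113 = +0.000031°; Δlon = 96.746966 − 96.7469 = +0.000066°.
N–S: 0.000031° × 111700 m/° = 3.4627 m.
E–W at 25.1113°: 0.000066° × 111700 × cos 25.1113° = 0.000066 × 111700 × 0.9055 ≈ 6.67542 m.
Combined displacement = (3.4627² + 6.67542²)^½ ≈ 7.52007 m.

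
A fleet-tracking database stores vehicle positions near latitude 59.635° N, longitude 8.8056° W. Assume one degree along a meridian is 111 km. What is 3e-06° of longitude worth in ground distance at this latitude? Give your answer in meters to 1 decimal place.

3e-06° of longitude at 59.635° is 3e-06 × 111000 × cos 59.635° ≈ 3e-06 × 56111.3 = 0.168334 m.

0.2 meters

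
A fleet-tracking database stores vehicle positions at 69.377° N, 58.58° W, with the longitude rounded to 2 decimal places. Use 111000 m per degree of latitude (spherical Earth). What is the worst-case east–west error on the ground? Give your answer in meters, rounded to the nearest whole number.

195 meters

Rounding to 2 decimal places leaves the longitude within ±0.005° of the true value.
At latitude 69.377° a degree of longitude spans 111000 m × cos 69.377° = 111000 × 0.3522 ≈ 39096.1 m.
Maximum E–W displacement: 0.005 × 39096.1 = 195.481 m.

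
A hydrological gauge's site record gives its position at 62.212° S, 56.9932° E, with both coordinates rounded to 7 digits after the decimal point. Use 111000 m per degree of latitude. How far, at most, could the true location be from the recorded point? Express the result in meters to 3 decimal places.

Rounding to 7 decimal places leaves each coordinate within ±5e-08° of the true value.
N–S: 5e-08° × 111000 m/° = 0.00555 m.
East–west component at 62.212°: 5e-08° × 111000 × cos 62.212° ≈ 5e-08 × 51748.4 ≈ 0.00258742 m.
Worst case both components are at the extreme and orthogonal: √(0.00555² + 0.00258742²) ≈ 0.0061235 m.

0.006 meters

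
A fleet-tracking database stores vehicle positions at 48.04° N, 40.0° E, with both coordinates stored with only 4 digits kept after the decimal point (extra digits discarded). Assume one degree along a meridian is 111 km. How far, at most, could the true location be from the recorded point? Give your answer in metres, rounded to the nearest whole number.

13 metres

Truncating at 4 decimal places can drop up to a full unit in the last place, so each coordinate may be off by as much as 0.0001°.
Latitude error → 0.0001 × 111000 = 11.1 m along the meridian.
East–west component at 48.04°: 0.0001° × 111000 × cos 48.04° ≈ 0.0001 × 74215.9 ≈ 7.42159 m.
Worst case both components are at the extreme and orthogonal: √(11.1² + 7.42159²) ≈ 13.3525 m.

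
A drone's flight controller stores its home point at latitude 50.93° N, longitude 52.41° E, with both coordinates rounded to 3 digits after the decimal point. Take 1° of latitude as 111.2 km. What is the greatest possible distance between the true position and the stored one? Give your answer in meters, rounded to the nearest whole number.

66 meters

Rounding to 3 decimal places leaves each coordinate within ±0.0005° of the true value.
North–south component: 0.0005° × 111200 = 55.6 m.
E–W at 50.93°: 0.0005° × 111200 × cos 50.93° = 0.0005 × 111200 × 0.6303 ≈ 35.043 m.
Worst case both components are at the extreme and orthogonal: √(55.6² + 35.043²) ≈ 65.7219 m.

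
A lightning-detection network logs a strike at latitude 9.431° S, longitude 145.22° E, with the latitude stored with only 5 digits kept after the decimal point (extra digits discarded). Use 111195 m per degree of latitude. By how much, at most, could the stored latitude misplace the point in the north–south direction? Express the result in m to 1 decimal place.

Truncating at 5 decimal places can drop up to a full unit in the last place, so the latitude may be off by as much as 1e-05°.
So the N–S error is at most 1e-05 × 111195 = 1.11195 m.

1.1 m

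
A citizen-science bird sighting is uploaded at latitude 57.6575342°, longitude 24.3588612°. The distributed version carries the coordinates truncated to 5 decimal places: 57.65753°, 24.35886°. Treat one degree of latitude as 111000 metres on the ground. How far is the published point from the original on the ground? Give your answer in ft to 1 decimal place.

The latitude changed by +0.0000042° and the longitude by +0.0000012°.
North–south shift: 0.0000042 × 111000 = 0.4662 m.
East–west at this latitude: 0.0000012° × 111000 × cos 57.6575° ≈ 0.0000012 × 59382.6 = 0.0712592 m.
Combined displacement = (0.4662² + 0.0712592²)^½ ≈ 0.471615 m.
Converting: 0.471615 m × 3.2808 ft/m ≈ 1.5473 ft.

1.5 ft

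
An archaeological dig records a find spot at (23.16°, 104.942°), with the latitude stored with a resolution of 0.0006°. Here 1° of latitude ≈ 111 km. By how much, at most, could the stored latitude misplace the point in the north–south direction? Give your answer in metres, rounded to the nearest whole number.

33 metres

With a 0.0006° grid the true value lies within half a step, ±0.0006°/2 = ±0.0003°, of the stored one.
North–south distance: 0.0003° × 111000 m/° = 33.3 m.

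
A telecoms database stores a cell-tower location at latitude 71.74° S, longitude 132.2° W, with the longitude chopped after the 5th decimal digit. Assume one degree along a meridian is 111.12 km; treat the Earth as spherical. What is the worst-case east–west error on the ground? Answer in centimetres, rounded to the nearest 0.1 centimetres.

Truncating at 5 decimal places can drop up to a full unit in the last place, so the longitude may be off by as much as 1e-05°.
One degree of longitude at 71.74° is 111120 × cos 71.74° ≈ 111120 × 0.3133 = 34817.2 m.
Maximum E–W displacement: 1e-05 × 34817.2 = 0.348172 m.
That is 0.348172 m = 34.817 cm.

34.8 centimetres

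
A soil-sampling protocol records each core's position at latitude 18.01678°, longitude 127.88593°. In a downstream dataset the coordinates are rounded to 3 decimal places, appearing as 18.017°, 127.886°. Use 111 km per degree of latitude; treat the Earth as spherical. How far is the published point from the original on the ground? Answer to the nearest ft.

The latitude changed by -0.00022° and the longitude by -0.00007°.
North–south shift: -0.00022 × 111000 = -24.42 m.
East–west at this latitude: -0.00007° × 111000 × cos 18.017° ≈ -0.00007 × 105557 = -7.389 m.
Hypotenuse of the two orthogonal shifts: √(24.42² + 7.389²) = 25.5134 m.
Converting: 25.5134 m × 3.2808 ft/m ≈ 83.705 ft.

84 ft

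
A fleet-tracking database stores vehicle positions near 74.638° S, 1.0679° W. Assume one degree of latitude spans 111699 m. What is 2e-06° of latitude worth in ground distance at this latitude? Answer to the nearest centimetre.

Along a meridian 2e-06° is 2e-06 × 111699 = 0.223398 m.
That is 0.223398 m = 22.34 cm.

22 centimetres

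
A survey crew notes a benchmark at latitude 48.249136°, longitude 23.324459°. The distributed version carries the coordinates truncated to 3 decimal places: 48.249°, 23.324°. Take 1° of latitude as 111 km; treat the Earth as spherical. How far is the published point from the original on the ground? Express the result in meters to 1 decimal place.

37.1 meters

The latitude changed by +0.000136° and the longitude by +0.000459°.
North–south shift: 0.000136 × 111000 = 15.096 m.
E–W at 48.249°: 0.000459° × 111000 × cos 48.249° = 0.000459 × 111000 × 0.6659 ≈ 33.9267 m.
Hypotenuse of the two orthogonal shifts: √(15.096² + 33.9267²) = 37.1337 m.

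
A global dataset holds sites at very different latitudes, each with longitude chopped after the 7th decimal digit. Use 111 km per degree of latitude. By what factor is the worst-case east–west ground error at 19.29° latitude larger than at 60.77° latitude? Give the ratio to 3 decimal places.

Truncating at 7 decimal places can drop up to a full unit in the last place, so the longitude may be off by as much as 1e-07°.
At 19.29°: 1e-07° × 111000 × cos 19.29° = 1e-07 × 111000 × 0.9439 ≈ 0.010477 m.
Error at 60.77° = 1e-07° × 111000 × cos 60.77° ≈ 0.0111 × 0.4883 = 0.0054203 m.
Ratio: 0.010477 / 0.0054203 = cos 19.29° / cos 60.77° ≈ 1.9329.

1.933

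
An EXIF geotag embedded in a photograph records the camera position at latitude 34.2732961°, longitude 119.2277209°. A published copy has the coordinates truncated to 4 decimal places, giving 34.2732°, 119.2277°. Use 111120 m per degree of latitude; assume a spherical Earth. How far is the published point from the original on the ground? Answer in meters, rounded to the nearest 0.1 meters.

Δlat = 34.2732961 − 34.2732 = +0.0000961°; Δlon = 119.2277209 − 119.2277 = +0.0000209°.
N–S: 0.0000961° × 111120 m/° = 10.6786 m.
E–W at 34.2732°: 0.0000209° × 111120 × cos 34.2732° = 0.0000209 × 111120 × 0.8264 ≈ 1.91915 m.
Combined displacement = (10.6786² + 1.91915²)^½ ≈ 10.8497 m.

10.8 meters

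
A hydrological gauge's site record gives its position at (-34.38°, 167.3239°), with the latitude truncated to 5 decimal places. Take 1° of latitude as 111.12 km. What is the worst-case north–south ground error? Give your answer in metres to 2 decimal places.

Truncating at 5 decimal places can drop up to a full unit in the last place, so the latitude may be off by as much as 1e-05°.
So the N–S error is at most 1e-05 × 111120 = 1.1112 m.

1.11 metres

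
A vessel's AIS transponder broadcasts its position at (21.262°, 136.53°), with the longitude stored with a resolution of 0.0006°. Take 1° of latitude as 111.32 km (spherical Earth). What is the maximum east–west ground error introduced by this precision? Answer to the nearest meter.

With a 0.0006° grid the true value lies within half a step, ±0.0006°/2 = ±0.0003°, of the stored one.
One degree of longitude at 21.262° is 111320 × cos 21.262° ≈ 111320 × 0.9319 = 103743 m.
East–west error: 0.0003° × 103743 m/° ≈ 31.1228 m.

31 meters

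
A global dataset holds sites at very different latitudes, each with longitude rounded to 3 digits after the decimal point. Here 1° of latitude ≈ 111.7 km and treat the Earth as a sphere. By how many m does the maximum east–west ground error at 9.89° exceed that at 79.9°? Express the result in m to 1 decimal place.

45.2 m

Rounding to 3 decimal places leaves the longitude within ±0.0005° of the true value.
Error at 9.89° = 0.0005° × 111700 × cos 9.89° ≈ 55.85 × 0.9851 = 55.02 m.
Error at 79.9° = 0.0005° × 111700 × cos 79.9° ≈ 55.85 × 0.1754 = 9.7942 m.
Difference: 55.02 − 9.7942 = 45.226 m.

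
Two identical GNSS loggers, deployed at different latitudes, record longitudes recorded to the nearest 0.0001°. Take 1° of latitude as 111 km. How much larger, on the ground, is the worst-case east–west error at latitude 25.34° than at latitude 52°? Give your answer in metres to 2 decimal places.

Rounding to 4 decimal places leaves the longitude within ±5e-05° of the true value.
Error at 25.34° = 5e-05° × 111000 × cos 25.34° ≈ 5.55 × 0.9038 = 5.016 m.
At 52°: 5e-05° × 111000 × cos 52° = 5e-05 × 111000 × 0.6157 ≈ 3.4169 m.
Difference: 5.016 − 3.4169 = 1.5991 m.

1.60 metres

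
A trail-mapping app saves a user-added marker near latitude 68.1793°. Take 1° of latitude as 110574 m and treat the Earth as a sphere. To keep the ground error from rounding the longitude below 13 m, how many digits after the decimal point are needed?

At 68.1793° one degree of longitude covers 110574 × cos 68.1793° ≈ 110574 × 0.3717 ≈ 41100.7 m.
N decimal places → at most half a unit in the last place, 0.5 × 10⁻ᴺ° = 41100.7/2 × 10⁻ᴺ m.
Setting 20550.4 × 10⁻ᴺ ≤ 13 gives 10ᴺ ≥ 1581, i.e. N ≥ 3.20.
So 4 decimal places suffice (2.06 m); 3 would allow up to 20.6 m.

4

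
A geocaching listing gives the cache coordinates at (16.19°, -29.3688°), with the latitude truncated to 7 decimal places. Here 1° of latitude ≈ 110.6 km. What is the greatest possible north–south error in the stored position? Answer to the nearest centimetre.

Truncating at 7 decimal places can drop up to a full unit in the last place, so the latitude may be off by as much as 1e-07°.
Along the meridian that is 1e-07° × 110600 m/° = 0.01106 m.
That is 0.01106 m = 1.106 cm.

1 centimetres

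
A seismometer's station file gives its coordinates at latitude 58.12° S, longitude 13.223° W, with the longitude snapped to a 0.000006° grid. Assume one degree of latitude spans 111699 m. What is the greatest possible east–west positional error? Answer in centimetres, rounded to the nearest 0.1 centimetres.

With a 0.000006° grid the true value lies within half a step, ±0.000006°/2 = ±3e-06°, of the stored one.
Parallels shrink by cos φ, so at 58.12° a degree of longitude is 111699 × 0.5281 ≈ 58992.9 m.
So at most 3e-06° × 58992.9 ≈ 0.176979 m east–west.
That is 0.176979 m = 17.698 cm.

17.7 centimetres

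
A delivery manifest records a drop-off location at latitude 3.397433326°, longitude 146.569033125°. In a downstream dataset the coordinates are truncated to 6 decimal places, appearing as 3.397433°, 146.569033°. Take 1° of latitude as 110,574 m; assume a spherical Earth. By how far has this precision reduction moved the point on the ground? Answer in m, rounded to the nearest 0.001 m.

The latitude changed by +0.000000326° and the longitude by +0.000000125°.
North–south shift: 0.000000326 × 110574 = 0.0360471 m.
East–west at this latitude: 0.000000125° × 110574 × cos 3.39743° ≈ 0.000000125 × 110380 = 0.0137975 m.
Distance: √(0.0360471² + 0.0137975²) ≈ 0.0385975 m.

0.039 m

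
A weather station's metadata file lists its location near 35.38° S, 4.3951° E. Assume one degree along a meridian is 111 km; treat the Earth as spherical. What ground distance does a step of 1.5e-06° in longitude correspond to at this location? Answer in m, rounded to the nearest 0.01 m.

At 35.38° a degree of longitude is 111000 × cos 35.38° ≈ 90501.6 m, so 1.5e-06° corresponds to 0.135752 m.

0.14 m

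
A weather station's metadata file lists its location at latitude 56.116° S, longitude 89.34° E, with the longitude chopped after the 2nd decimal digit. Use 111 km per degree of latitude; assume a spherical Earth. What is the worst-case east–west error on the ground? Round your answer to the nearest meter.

619 meters

Truncating at 2 decimal places can drop up to a full unit in the last place, so the longitude may be off by as much as 0.01°.
Parallels shrink by cos φ, so at 56.116° a degree of longitude is 111000 × 0.5575 ≈ 61884 m.
East–west error: 0.01° × 61884 m/° ≈ 618.84 m.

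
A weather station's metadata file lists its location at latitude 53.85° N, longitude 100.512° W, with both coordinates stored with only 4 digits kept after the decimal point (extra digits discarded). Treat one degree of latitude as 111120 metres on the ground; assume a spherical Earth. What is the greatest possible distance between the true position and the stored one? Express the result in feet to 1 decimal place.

Truncating at 4 decimal places can drop up to a full unit in the last place, so each coordinate may be off by as much as 0.0001°.
North–south component: 0.0001° × 111120 = 11.112 m.
E–W at 53.85°: 0.0001° × 111120 × cos 53.85° = 0.0001 × 111120 × 0.5899 ≈ 6.55498 m.
Worst case both components are at the extreme and orthogonal: √(11.112² + 6.55498²) ≈ 12.9013 m.
Converting: 12.9013 m × 3.2808 ft/m ≈ 42.327 ft.

42.3 feet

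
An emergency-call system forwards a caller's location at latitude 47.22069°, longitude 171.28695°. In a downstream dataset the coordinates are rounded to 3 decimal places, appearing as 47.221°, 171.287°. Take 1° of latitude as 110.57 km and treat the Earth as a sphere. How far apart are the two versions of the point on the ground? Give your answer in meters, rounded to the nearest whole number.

Δlat = 47.22069 − 47.221 = -0.00031°; Δlon = 171.28695 − 171.287 = -0.00005°.
North–south shift: -0.00031 × 110570 = -34.2767 m.
E–W at 47.221°: -0.00005° × 110570 × cos 47.221° = -0.00005 × 110570 × 0.6792 ≈ -3.7548 m.
Combined displacement = (34.2767² + 3.7548²)^½ ≈ 34.4817 m.

34 meters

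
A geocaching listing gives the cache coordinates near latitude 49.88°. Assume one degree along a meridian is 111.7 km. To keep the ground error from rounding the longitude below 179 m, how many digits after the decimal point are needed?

3 decimal places

At 49.88° one degree of longitude covers 111700 × cos 49.88° ≈ 111700 × 0.6444 ≈ 71978.4 m.
N decimal places → at most half a unit in the last place, 0.5 × 10⁻ᴺ° = 71978.4/2 × 10⁻ᴺ m.
Need 0.5 × 71978.4 × 10⁻ᴺ ≤ 179 → 10⁻ᴺ ≤ 4.974e-03, so N ≥ 2.30.
So 3 decimal places suffice (36 m); 2 would allow up to 360 m.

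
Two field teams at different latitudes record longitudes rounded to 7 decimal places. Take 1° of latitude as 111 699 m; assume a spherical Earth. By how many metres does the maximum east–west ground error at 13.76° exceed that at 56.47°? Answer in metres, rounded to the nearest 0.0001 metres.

Rounding to 7 decimal places leaves the longitude within ±5e-08° of the true value.
Error at 13.76° = 5e-08° × 111699 × cos 13.76° ≈ 0.0055849 × 0.9713 = 0.0054247 m.
Error at 56.47° = 5e-08° × 111699 × cos 56.47° ≈ 0.0055849 × 0.5524 = 0.003085 m.
Difference: 0.0054247 − 0.003085 = 0.0023397 m.

0.0023 metres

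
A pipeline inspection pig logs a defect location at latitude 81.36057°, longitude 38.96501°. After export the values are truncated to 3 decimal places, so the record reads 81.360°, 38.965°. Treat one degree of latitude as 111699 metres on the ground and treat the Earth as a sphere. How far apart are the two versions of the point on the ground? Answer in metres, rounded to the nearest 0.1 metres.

The latitude changed by +0.00057° and the longitude by +0.00001°.
North–south shift: 0.00057 × 111699 = 63.6684 m.
East–west at this latitude: 0.00001° × 111699 × cos 81.36° ≈ 0.00001 × 16780 = 0.1678 m.
Distance: √(63.6684² + 0.1678²) ≈ 63.6687 m.

63.7 metres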